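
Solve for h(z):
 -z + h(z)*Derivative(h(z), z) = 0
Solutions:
 h(z) = -sqrt(C1 + z^2)
 h(z) = sqrt(C1 + z^2)


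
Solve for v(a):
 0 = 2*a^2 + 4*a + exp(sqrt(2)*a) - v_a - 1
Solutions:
 v(a) = C1 + 2*a^3/3 + 2*a^2 - a + sqrt(2)*exp(sqrt(2)*a)/2


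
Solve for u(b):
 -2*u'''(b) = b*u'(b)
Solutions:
 u(b) = C1 + Integral(C2*airyai(-2^(2/3)*b/2) + C3*airybi(-2^(2/3)*b/2), b)


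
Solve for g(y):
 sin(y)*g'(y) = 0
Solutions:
 g(y) = C1


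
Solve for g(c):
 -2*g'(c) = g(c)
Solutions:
 g(c) = C1*exp(-c/2)


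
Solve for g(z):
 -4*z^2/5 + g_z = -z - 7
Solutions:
 g(z) = C1 + 4*z^3/15 - z^2/2 - 7*z


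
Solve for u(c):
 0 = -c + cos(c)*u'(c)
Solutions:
 u(c) = C1 + Integral(c/cos(c), c)


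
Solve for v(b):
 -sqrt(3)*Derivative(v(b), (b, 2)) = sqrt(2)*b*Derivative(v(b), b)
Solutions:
 v(b) = C1 + C2*erf(6^(3/4)*b/6)


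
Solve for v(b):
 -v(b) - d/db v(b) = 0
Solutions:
 v(b) = C1*exp(-b)


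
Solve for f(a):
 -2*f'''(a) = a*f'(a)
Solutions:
 f(a) = C1 + Integral(C2*airyai(-2^(2/3)*a/2) + C3*airybi(-2^(2/3)*a/2), a)


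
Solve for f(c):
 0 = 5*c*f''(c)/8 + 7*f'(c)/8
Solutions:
 f(c) = C1 + C2/c^(2/5)


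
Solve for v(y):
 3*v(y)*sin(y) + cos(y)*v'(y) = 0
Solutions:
 v(y) = C1*cos(y)^3


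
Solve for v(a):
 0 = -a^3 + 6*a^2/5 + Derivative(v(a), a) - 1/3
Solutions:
 v(a) = C1 + a^4/4 - 2*a^3/5 + a/3


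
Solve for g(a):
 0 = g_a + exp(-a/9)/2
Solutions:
 g(a) = C1 + 9*exp(-a/9)/2


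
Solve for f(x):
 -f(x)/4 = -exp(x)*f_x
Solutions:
 f(x) = C1*exp(-exp(-x)/4)


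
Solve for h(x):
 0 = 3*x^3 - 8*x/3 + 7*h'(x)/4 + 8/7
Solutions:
 h(x) = C1 - 3*x^4/7 + 16*x^2/21 - 32*x/49


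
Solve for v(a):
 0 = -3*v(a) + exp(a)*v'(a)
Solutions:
 v(a) = C1*exp(-3*exp(-a))


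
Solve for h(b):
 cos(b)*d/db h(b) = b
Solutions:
 h(b) = C1 + Integral(b/cos(b), b)


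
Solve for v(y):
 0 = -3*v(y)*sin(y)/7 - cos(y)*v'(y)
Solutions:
 v(y) = C1*cos(y)^(3/7)


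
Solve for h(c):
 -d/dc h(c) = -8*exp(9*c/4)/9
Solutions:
 h(c) = C1 + 32*exp(9*c/4)/81


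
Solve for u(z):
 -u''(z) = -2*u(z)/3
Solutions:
 u(z) = C1*exp(-sqrt(6)*z/3) + C2*exp(sqrt(6)*z/3)


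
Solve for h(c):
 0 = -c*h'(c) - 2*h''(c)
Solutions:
 h(c) = C1 + C2*erf(c/2)


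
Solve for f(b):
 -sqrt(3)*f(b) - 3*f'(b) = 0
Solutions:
 f(b) = C1*exp(-sqrt(3)*b/3)


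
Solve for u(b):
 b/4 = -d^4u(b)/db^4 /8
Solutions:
 u(b) = C1 + C2*b + C3*b^2 + C4*b^3 - b^5/60


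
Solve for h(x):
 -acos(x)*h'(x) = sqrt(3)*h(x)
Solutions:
 h(x) = C1*exp(-sqrt(3)*Integral(1/acos(x), x))


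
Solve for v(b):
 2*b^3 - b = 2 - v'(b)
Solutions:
 v(b) = C1 - b^4/2 + b^2/2 + 2*b


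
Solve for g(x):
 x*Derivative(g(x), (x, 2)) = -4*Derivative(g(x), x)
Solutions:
 g(x) = C1 + C2/x^3


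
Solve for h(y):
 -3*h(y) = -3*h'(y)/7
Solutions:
 h(y) = C1*exp(7*y)


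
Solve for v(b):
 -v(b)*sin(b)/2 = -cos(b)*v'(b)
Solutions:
 v(b) = C1/sqrt(cos(b))


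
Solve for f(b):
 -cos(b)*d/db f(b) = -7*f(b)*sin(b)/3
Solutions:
 f(b) = C1/cos(b)^(7/3)


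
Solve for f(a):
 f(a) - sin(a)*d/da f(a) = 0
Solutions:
 f(a) = C1*sqrt(cos(a) - 1)/sqrt(cos(a) + 1)


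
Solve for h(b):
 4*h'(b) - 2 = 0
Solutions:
 h(b) = C1 + b/2


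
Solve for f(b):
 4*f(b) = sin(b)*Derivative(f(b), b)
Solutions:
 f(b) = C1*(cos(b)^2 - 2*cos(b) + 1)/(cos(b)^2 + 2*cos(b) + 1)


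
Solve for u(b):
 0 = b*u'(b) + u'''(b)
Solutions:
 u(b) = C1 + Integral(C2*airyai(-b) + C3*airybi(-b), b)


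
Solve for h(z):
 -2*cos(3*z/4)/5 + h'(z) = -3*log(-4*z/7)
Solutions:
 h(z) = C1 - 3*z*log(-z) - 6*z*log(2) + 3*z + 3*z*log(7) + 8*sin(3*z/4)/15


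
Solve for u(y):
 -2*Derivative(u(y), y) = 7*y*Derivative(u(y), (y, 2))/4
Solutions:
 u(y) = C1 + C2/y^(1/7)


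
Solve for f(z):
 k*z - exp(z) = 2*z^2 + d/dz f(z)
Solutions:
 f(z) = C1 + k*z^2/2 - 2*z^3/3 - exp(z)


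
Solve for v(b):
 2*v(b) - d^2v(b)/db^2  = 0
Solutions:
 v(b) = C1*exp(-sqrt(2)*b) + C2*exp(sqrt(2)*b)


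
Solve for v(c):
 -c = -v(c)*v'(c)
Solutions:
 v(c) = -sqrt(C1 + c^2)
 v(c) = sqrt(C1 + c^2)


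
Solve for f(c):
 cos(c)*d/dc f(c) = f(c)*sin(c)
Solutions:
 f(c) = C1/cos(c)


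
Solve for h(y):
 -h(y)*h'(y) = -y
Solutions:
 h(y) = -sqrt(C1 + y^2)
 h(y) = sqrt(C1 + y^2)


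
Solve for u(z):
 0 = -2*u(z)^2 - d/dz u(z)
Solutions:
 u(z) = 1/(C1 + 2*z)


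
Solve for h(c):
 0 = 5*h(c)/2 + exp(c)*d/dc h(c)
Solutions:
 h(c) = C1*exp(5*exp(-c)/2)


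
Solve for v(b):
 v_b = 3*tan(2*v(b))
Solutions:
 v(b) = -asin(C1*exp(6*b))/2 + pi/2
 v(b) = asin(C1*exp(6*b))/2


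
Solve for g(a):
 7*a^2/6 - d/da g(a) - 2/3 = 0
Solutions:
 g(a) = C1 + 7*a^3/18 - 2*a/3


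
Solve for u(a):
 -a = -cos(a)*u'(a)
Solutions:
 u(a) = C1 + Integral(a/cos(a), a)


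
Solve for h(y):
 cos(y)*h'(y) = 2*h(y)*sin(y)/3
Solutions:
 h(y) = C1/cos(y)^(2/3)


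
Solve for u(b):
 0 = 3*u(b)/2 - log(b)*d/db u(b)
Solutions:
 u(b) = C1*exp(3*li(b)/2)


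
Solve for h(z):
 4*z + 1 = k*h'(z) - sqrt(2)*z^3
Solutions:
 h(z) = C1 + sqrt(2)*z^4/(4*k) + 2*z^2/k + z/k


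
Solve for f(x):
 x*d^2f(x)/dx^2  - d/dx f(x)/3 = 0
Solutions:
 f(x) = C1 + C2*x^(4/3)


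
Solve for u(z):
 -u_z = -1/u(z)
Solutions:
 u(z) = -sqrt(C1 + 2*z)
 u(z) = sqrt(C1 + 2*z)


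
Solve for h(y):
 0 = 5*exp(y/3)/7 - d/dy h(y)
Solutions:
 h(y) = C1 + 15*exp(y/3)/7


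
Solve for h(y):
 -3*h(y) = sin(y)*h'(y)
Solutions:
 h(y) = C1*(cos(y) + 1)^(3/2)/(cos(y) - 1)^(3/2)


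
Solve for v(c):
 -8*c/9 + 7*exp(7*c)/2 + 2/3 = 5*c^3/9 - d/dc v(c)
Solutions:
 v(c) = C1 + 5*c^4/36 + 4*c^2/9 - 2*c/3 - exp(7*c)/2


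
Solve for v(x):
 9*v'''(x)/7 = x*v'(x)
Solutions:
 v(x) = C1 + Integral(C2*airyai(21^(1/3)*x/3) + C3*airybi(21^(1/3)*x/3), x)


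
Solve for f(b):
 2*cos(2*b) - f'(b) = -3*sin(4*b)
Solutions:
 f(b) = C1 + sin(2*b) - 3*cos(4*b)/4


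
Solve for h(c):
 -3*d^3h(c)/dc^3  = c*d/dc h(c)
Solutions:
 h(c) = C1 + Integral(C2*airyai(-3^(2/3)*c/3) + C3*airybi(-3^(2/3)*c/3), c)


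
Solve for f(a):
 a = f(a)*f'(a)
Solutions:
 f(a) = -sqrt(C1 + a^2)
 f(a) = sqrt(C1 + a^2)


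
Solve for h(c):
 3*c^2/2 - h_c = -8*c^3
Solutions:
 h(c) = C1 + 2*c^4 + c^3/2


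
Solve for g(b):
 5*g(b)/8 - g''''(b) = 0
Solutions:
 g(b) = C1*exp(-10^(1/4)*b/2) + C2*exp(10^(1/4)*b/2) + C3*sin(10^(1/4)*b/2) + C4*cos(10^(1/4)*b/2)


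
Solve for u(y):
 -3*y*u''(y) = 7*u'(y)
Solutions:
 u(y) = C1 + C2/y^(4/3)


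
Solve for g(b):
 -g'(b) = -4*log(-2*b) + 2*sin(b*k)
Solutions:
 g(b) = C1 + 4*b*log(-b) - 4*b + 4*b*log(2) - 2*Piecewise((-cos(b*k)/k, Ne(k, 0)), (0, True))


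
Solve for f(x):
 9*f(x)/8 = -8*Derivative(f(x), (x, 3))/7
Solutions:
 f(x) = C3*exp(x*(-63^(1/3) + 3*3^(2/3)*7^(1/3))/16)*sin(3*3^(1/6)*7^(1/3)*x/8) + C4*exp(x*(-63^(1/3) + 3*3^(2/3)*7^(1/3))/16)*cos(3*3^(1/6)*7^(1/3)*x/8) + C5*exp(-x*(63^(1/3) + 3*3^(2/3)*7^(1/3))/16) + (C1*sin(3*3^(1/6)*7^(1/3)*x/8) + C2*cos(3*3^(1/6)*7^(1/3)*x/8))*exp(63^(1/3)*x/8)


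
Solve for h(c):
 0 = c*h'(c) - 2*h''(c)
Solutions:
 h(c) = C1 + C2*erfi(c/2)


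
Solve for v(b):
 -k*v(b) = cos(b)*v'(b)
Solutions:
 v(b) = C1*exp(k*(log(sin(b) - 1) - log(sin(b) + 1))/2)


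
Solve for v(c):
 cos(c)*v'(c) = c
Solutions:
 v(c) = C1 + Integral(c/cos(c), c)


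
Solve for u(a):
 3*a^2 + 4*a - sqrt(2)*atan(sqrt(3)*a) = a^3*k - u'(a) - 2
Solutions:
 u(a) = C1 + a^4*k/4 - a^3 - 2*a^2 - 2*a + sqrt(2)*(a*atan(sqrt(3)*a) - sqrt(3)*log(3*a^2 + 1)/6)


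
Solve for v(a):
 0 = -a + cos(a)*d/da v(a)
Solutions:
 v(a) = C1 + Integral(a/cos(a), a)


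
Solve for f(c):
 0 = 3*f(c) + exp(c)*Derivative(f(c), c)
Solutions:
 f(c) = C1*exp(3*exp(-c))


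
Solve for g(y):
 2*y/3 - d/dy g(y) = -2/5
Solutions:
 g(y) = C1 + y^2/3 + 2*y/5


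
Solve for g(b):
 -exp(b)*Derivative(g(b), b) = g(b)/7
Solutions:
 g(b) = C1*exp(exp(-b)/7)


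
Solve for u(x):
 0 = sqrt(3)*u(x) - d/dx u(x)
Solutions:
 u(x) = C1*exp(sqrt(3)*x)


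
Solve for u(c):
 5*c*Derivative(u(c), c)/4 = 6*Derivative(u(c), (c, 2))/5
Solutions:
 u(c) = C1 + C2*erfi(5*sqrt(3)*c/12)


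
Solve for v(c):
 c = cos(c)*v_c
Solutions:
 v(c) = C1 + Integral(c/cos(c), c)


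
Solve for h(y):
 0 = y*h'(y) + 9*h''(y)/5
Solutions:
 h(y) = C1 + C2*erf(sqrt(10)*y/6)


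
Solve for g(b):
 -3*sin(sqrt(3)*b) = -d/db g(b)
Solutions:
 g(b) = C1 - sqrt(3)*cos(sqrt(3)*b)


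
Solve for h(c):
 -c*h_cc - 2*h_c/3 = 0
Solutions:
 h(c) = C1 + C2*c^(1/3)


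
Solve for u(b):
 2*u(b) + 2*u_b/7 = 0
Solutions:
 u(b) = C1*exp(-7*b)


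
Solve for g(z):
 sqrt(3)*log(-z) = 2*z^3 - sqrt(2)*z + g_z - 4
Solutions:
 g(z) = C1 - z^4/2 + sqrt(2)*z^2/2 + sqrt(3)*z*log(-z) + z*(4 - sqrt(3))


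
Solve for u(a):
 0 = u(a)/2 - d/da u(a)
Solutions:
 u(a) = C1*exp(a/2)


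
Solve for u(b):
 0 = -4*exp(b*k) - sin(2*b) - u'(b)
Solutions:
 u(b) = C1 + cos(2*b)/2 - 4*exp(b*k)/k


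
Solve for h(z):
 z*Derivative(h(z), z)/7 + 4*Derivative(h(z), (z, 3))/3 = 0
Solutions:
 h(z) = C1 + Integral(C2*airyai(-294^(1/3)*z/14) + C3*airybi(-294^(1/3)*z/14), z)


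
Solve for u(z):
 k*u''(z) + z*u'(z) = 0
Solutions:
 u(z) = C1 + C2*sqrt(k)*erf(sqrt(2)*z*sqrt(1/k)/2)


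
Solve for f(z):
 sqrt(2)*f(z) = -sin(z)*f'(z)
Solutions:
 f(z) = C1*(cos(z) + 1)^(sqrt(2)/2)/(cos(z) - 1)^(sqrt(2)/2)


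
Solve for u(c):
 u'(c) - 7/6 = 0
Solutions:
 u(c) = C1 + 7*c/6


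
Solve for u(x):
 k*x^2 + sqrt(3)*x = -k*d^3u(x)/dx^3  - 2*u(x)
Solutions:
 u(x) = C1*exp(2^(1/3)*x*(-1/k)^(1/3)) + C2*exp(2^(1/3)*x*(-1/k)^(1/3)*(-1 + sqrt(3)*I)/2) + C3*exp(-2^(1/3)*x*(-1/k)^(1/3)*(1 + sqrt(3)*I)/2) - k*x^2/2 - sqrt(3)*x/2


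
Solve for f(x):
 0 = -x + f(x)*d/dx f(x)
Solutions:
 f(x) = -sqrt(C1 + x^2)
 f(x) = sqrt(C1 + x^2)


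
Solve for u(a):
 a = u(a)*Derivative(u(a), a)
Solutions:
 u(a) = -sqrt(C1 + a^2)
 u(a) = sqrt(C1 + a^2)


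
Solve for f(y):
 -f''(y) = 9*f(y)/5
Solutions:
 f(y) = C1*sin(3*sqrt(5)*y/5) + C2*cos(3*sqrt(5)*y/5)


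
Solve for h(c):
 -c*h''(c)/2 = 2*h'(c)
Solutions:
 h(c) = C1 + C2/c^3


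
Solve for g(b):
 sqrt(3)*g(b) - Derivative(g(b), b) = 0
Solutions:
 g(b) = C1*exp(sqrt(3)*b)


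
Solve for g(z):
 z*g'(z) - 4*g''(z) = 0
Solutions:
 g(z) = C1 + C2*erfi(sqrt(2)*z/4)


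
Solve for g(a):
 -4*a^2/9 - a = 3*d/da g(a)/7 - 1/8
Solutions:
 g(a) = C1 - 28*a^3/81 - 7*a^2/6 + 7*a/24


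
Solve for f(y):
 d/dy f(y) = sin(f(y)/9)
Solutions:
 -y + 9*log(cos(f(y)/9) - 1)/2 - 9*log(cos(f(y)/9) + 1)/2 = C1


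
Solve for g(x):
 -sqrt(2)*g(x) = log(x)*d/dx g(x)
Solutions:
 g(x) = C1*exp(-sqrt(2)*li(x))


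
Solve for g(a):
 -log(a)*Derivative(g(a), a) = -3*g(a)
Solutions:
 g(a) = C1*exp(3*li(a))


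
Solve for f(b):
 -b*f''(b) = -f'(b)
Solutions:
 f(b) = C1 + C2*b^2


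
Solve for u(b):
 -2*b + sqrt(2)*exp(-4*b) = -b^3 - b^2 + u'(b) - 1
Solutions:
 u(b) = C1 + b^4/4 + b^3/3 - b^2 + b - sqrt(2)*exp(-4*b)/4


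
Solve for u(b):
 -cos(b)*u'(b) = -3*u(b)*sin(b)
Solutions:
 u(b) = C1/cos(b)^3


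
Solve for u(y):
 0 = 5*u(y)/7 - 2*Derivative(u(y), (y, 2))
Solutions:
 u(y) = C1*exp(-sqrt(70)*y/14) + C2*exp(sqrt(70)*y/14)


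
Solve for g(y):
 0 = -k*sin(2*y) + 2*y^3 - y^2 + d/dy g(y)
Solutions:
 g(y) = C1 - k*cos(2*y)/2 - y^4/2 + y^3/3


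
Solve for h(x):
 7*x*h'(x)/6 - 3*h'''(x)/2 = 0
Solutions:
 h(x) = C1 + Integral(C2*airyai(21^(1/3)*x/3) + C3*airybi(21^(1/3)*x/3), x)


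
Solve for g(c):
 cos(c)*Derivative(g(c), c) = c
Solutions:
 g(c) = C1 + Integral(c/cos(c), c)


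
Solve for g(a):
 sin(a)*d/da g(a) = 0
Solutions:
 g(a) = C1


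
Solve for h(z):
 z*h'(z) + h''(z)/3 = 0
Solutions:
 h(z) = C1 + C2*erf(sqrt(6)*z/2)


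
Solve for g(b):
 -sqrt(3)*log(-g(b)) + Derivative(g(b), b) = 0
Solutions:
 -li(-g(b)) = C1 + sqrt(3)*b


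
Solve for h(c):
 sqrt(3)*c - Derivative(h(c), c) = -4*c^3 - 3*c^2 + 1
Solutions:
 h(c) = C1 + c^4 + c^3 + sqrt(3)*c^2/2 - c


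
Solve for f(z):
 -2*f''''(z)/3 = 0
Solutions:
 f(z) = C1 + C2*z + C3*z^2 + C4*z^3


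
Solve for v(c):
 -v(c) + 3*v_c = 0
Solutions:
 v(c) = C1*exp(c/3)


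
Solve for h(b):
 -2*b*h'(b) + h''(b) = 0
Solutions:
 h(b) = C1 + C2*erfi(b)


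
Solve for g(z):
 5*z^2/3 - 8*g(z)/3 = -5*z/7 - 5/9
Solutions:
 g(z) = 5*z^2/8 + 15*z/56 + 5/24


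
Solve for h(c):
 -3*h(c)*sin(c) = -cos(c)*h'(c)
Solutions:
 h(c) = C1/cos(c)^3


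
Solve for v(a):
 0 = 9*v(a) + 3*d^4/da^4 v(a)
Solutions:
 v(a) = (C1*sin(sqrt(2)*3^(1/4)*a/2) + C2*cos(sqrt(2)*3^(1/4)*a/2))*exp(-sqrt(2)*3^(1/4)*a/2) + (C3*sin(sqrt(2)*3^(1/4)*a/2) + C4*cos(sqrt(2)*3^(1/4)*a/2))*exp(sqrt(2)*3^(1/4)*a/2)


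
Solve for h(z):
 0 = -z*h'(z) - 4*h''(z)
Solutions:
 h(z) = C1 + C2*erf(sqrt(2)*z/4)


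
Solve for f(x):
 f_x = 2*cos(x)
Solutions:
 f(x) = C1 + 2*sin(x)


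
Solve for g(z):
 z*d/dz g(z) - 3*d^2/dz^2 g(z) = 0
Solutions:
 g(z) = C1 + C2*erfi(sqrt(6)*z/6)


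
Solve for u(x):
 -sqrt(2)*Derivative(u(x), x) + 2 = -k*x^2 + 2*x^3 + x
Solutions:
 u(x) = C1 + sqrt(2)*k*x^3/6 - sqrt(2)*x^4/4 - sqrt(2)*x^2/4 + sqrt(2)*x


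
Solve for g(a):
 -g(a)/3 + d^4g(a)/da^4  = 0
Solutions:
 g(a) = C1*exp(-3^(3/4)*a/3) + C2*exp(3^(3/4)*a/3) + C3*sin(3^(3/4)*a/3) + C4*cos(3^(3/4)*a/3)


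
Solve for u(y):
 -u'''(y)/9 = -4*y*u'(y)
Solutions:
 u(y) = C1 + Integral(C2*airyai(6^(2/3)*y) + C3*airybi(6^(2/3)*y), y)


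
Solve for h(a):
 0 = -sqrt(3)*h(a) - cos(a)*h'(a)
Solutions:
 h(a) = C1*(sin(a) - 1)^(sqrt(3)/2)/(sin(a) + 1)^(sqrt(3)/2)


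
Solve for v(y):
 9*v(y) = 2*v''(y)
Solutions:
 v(y) = C1*exp(-3*sqrt(2)*y/2) + C2*exp(3*sqrt(2)*y/2)


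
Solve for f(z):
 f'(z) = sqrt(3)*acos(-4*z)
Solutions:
 f(z) = C1 + sqrt(3)*(z*acos(-4*z) + sqrt(1 - 16*z^2)/4)


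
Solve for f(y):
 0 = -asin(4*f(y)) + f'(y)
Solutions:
 Integral(1/asin(4*_y), (_y, f(y))) = C1 + y


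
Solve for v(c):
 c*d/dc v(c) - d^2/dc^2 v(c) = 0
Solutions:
 v(c) = C1 + C2*erfi(sqrt(2)*c/2)


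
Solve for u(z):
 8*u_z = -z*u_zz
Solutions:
 u(z) = C1 + C2/z^7


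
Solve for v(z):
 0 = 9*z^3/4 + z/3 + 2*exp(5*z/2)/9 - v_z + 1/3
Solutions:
 v(z) = C1 + 9*z^4/16 + z^2/6 + z/3 + 4*exp(5*z/2)/45


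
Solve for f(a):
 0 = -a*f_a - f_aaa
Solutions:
 f(a) = C1 + Integral(C2*airyai(-a) + C3*airybi(-a), a)


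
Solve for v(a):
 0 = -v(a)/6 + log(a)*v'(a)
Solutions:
 v(a) = C1*exp(li(a)/6)


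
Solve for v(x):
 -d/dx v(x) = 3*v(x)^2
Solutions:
 v(x) = 1/(C1 + 3*x)


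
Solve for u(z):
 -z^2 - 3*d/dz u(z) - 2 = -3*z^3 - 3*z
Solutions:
 u(z) = C1 + z^4/4 - z^3/9 + z^2/2 - 2*z/3


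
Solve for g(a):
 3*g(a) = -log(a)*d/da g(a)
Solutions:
 g(a) = C1*exp(-3*li(a))


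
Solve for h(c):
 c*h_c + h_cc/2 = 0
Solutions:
 h(c) = C1 + C2*erf(c)


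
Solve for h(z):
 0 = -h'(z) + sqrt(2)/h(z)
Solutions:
 h(z) = -sqrt(C1 + 2*sqrt(2)*z)
 h(z) = sqrt(C1 + 2*sqrt(2)*z)


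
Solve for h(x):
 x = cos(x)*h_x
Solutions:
 h(x) = C1 + Integral(x/cos(x), x)


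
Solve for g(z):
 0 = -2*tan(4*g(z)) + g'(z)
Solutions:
 g(z) = -asin(C1*exp(8*z))/4 + pi/4
 g(z) = asin(C1*exp(8*z))/4


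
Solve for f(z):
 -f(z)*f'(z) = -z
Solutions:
 f(z) = -sqrt(C1 + z^2)
 f(z) = sqrt(C1 + z^2)


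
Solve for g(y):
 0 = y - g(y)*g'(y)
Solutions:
 g(y) = -sqrt(C1 + y^2)
 g(y) = sqrt(C1 + y^2)


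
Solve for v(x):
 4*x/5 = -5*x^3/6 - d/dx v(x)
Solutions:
 v(x) = C1 - 5*x^4/24 - 2*x^2/5


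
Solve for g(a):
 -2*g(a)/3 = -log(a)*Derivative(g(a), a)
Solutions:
 g(a) = C1*exp(2*li(a)/3)


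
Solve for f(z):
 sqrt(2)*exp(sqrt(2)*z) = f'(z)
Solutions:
 f(z) = C1 + exp(sqrt(2)*z)


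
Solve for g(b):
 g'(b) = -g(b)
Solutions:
 g(b) = C1*exp(-b)


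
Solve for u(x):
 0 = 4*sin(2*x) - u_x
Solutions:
 u(x) = C1 - 2*cos(2*x)


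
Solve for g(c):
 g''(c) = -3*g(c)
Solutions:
 g(c) = C1*sin(sqrt(3)*c) + C2*cos(sqrt(3)*c)


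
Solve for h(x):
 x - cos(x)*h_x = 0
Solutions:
 h(x) = C1 + Integral(x/cos(x), x)


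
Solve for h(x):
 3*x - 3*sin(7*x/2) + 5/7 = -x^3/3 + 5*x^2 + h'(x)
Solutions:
 h(x) = C1 + x^4/12 - 5*x^3/3 + 3*x^2/2 + 5*x/7 + 6*cos(7*x/2)/7


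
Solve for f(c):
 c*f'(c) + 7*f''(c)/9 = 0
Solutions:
 f(c) = C1 + C2*erf(3*sqrt(14)*c/14)


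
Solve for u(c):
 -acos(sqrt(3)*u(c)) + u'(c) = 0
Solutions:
 Integral(1/acos(sqrt(3)*_y), (_y, u(c))) = C1 + c


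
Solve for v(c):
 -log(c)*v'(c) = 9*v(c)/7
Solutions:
 v(c) = C1*exp(-9*li(c)/7)


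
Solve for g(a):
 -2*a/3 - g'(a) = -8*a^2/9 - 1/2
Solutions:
 g(a) = C1 + 8*a^3/27 - a^2/3 + a/2


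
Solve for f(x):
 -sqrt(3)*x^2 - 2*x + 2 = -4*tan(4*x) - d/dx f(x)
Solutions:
 f(x) = C1 + sqrt(3)*x^3/3 + x^2 - 2*x + log(cos(4*x))


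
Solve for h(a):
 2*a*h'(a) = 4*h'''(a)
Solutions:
 h(a) = C1 + Integral(C2*airyai(2^(2/3)*a/2) + C3*airybi(2^(2/3)*a/2), a)


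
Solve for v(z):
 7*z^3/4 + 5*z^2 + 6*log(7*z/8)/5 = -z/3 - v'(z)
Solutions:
 v(z) = C1 - 7*z^4/16 - 5*z^3/3 - z^2/6 - 6*z*log(z)/5 - 6*z*log(7)/5 + 6*z/5 + 18*z*log(2)/5


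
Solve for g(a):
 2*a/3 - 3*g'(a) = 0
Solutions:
 g(a) = C1 + a^2/9


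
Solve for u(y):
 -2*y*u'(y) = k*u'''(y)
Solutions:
 u(y) = C1 + Integral(C2*airyai(2^(1/3)*y*(-1/k)^(1/3)) + C3*airybi(2^(1/3)*y*(-1/k)^(1/3)), y)


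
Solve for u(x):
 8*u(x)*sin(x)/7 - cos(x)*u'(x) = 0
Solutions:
 u(x) = C1/cos(x)^(8/7)


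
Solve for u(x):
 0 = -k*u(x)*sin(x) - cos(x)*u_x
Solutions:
 u(x) = C1*exp(k*log(cos(x)))


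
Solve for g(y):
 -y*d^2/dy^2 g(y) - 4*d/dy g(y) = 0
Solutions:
 g(y) = C1 + C2/y^3


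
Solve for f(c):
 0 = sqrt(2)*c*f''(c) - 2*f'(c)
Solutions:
 f(c) = C1 + C2*c^(1 + sqrt(2))


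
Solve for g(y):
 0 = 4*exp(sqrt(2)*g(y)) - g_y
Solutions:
 g(y) = sqrt(2)*(2*log(-1/(C1 + 4*y)) - log(2))/4


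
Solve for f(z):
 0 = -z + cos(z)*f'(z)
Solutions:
 f(z) = C1 + Integral(z/cos(z), z)


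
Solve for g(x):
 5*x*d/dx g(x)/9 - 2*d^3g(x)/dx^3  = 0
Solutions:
 g(x) = C1 + Integral(C2*airyai(60^(1/3)*x/6) + C3*airybi(60^(1/3)*x/6), x)


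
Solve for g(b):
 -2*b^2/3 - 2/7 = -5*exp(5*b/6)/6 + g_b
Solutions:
 g(b) = C1 - 2*b^3/9 - 2*b/7 + exp(5*b/6)


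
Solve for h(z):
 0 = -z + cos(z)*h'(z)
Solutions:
 h(z) = C1 + Integral(z/cos(z), z)


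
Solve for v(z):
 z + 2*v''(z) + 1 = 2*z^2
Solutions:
 v(z) = C1 + C2*z + z^4/12 - z^3/12 - z^2/4


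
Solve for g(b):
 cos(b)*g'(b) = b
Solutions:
 g(b) = C1 + Integral(b/cos(b), b)


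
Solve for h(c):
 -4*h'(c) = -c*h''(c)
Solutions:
 h(c) = C1 + C2*c^5


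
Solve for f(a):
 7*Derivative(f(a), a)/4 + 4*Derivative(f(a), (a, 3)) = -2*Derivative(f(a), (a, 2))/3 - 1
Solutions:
 f(a) = C1 - 4*a/7 + (C2*sin(sqrt(62)*a/12) + C3*cos(sqrt(62)*a/12))*exp(-a/12)


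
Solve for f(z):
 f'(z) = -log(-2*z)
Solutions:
 f(z) = C1 - z*log(-z) + z*(1 - log(2))


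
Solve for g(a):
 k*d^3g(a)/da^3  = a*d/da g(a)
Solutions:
 g(a) = C1 + Integral(C2*airyai(a*(1/k)^(1/3)) + C3*airybi(a*(1/k)^(1/3)), a)


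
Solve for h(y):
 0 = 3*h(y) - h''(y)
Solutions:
 h(y) = C1*exp(-sqrt(3)*y) + C2*exp(sqrt(3)*y)


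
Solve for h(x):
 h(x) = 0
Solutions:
 h(x) = 0


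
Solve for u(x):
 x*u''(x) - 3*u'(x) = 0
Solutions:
 u(x) = C1 + C2*x^4


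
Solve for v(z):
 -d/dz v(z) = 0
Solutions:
 v(z) = C1


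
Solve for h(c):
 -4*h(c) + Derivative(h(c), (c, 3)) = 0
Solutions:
 h(c) = C3*exp(2^(2/3)*c) + (C1*sin(2^(2/3)*sqrt(3)*c/2) + C2*cos(2^(2/3)*sqrt(3)*c/2))*exp(-2^(2/3)*c/2)


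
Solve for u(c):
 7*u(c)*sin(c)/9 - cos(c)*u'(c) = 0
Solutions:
 u(c) = C1/cos(c)^(7/9)


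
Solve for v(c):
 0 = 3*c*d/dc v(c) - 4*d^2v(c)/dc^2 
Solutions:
 v(c) = C1 + C2*erfi(sqrt(6)*c/4)


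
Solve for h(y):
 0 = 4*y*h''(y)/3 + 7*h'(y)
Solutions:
 h(y) = C1 + C2/y^(17/4)


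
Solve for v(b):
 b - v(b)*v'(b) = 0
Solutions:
 v(b) = -sqrt(C1 + b^2)
 v(b) = sqrt(C1 + b^2)


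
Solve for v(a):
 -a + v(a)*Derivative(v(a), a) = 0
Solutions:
 v(a) = -sqrt(C1 + a^2)
 v(a) = sqrt(C1 + a^2)


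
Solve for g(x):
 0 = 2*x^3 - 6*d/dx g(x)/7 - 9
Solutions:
 g(x) = C1 + 7*x^4/12 - 21*x/2


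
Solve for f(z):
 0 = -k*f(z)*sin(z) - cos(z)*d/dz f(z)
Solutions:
 f(z) = C1*exp(k*log(cos(z)))


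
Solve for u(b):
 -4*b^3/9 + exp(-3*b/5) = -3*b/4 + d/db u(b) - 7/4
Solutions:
 u(b) = C1 - b^4/9 + 3*b^2/8 + 7*b/4 - 5*exp(-3*b/5)/3


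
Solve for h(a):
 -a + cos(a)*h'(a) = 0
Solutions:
 h(a) = C1 + Integral(a/cos(a), a)


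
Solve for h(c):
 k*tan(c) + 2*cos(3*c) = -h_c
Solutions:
 h(c) = C1 + k*log(cos(c)) - 2*sin(3*c)/3


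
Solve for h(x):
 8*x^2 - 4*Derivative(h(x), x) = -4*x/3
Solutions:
 h(x) = C1 + 2*x^3/3 + x^2/6


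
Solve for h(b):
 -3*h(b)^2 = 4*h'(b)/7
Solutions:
 h(b) = 4/(C1 + 21*b)


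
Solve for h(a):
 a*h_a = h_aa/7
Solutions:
 h(a) = C1 + C2*erfi(sqrt(14)*a/2)


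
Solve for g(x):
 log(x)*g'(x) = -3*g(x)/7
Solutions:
 g(x) = C1*exp(-3*li(x)/7)


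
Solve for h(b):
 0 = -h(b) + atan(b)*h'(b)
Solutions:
 h(b) = C1*exp(Integral(1/atan(b), b))


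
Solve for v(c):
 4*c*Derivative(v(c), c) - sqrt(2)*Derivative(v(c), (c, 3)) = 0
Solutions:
 v(c) = C1 + Integral(C2*airyai(sqrt(2)*c) + C3*airybi(sqrt(2)*c), c)


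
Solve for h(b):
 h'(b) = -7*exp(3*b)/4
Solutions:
 h(b) = C1 - 7*exp(3*b)/12


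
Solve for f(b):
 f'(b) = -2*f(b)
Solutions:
 f(b) = C1*exp(-2*b)


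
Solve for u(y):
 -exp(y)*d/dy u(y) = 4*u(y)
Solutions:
 u(y) = C1*exp(4*exp(-y))


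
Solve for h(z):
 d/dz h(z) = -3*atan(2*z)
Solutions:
 h(z) = C1 - 3*z*atan(2*z) + 3*log(4*z^2 + 1)/4


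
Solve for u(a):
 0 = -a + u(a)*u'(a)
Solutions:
 u(a) = -sqrt(C1 + a^2)
 u(a) = sqrt(C1 + a^2)


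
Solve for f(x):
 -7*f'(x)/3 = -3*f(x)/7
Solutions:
 f(x) = C1*exp(9*x/49)


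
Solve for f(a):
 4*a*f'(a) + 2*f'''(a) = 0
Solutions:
 f(a) = C1 + Integral(C2*airyai(-2^(1/3)*a) + C3*airybi(-2^(1/3)*a), a)


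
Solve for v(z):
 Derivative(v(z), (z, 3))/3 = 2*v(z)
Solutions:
 v(z) = C3*exp(6^(1/3)*z) + (C1*sin(2^(1/3)*3^(5/6)*z/2) + C2*cos(2^(1/3)*3^(5/6)*z/2))*exp(-6^(1/3)*z/2)


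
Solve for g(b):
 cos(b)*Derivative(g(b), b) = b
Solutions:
 g(b) = C1 + Integral(b/cos(b), b)


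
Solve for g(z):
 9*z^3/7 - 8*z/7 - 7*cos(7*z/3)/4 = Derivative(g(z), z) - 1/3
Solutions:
 g(z) = C1 + 9*z^4/28 - 4*z^2/7 + z/3 - 3*sin(7*z/3)/4


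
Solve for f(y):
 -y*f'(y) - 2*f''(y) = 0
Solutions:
 f(y) = C1 + C2*erf(y/2)


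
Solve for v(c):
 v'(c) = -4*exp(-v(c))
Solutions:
 v(c) = log(C1 - 4*c)


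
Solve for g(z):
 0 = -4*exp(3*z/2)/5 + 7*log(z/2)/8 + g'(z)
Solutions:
 g(z) = C1 - 7*z*log(z)/8 + 7*z*(log(2) + 1)/8 + 8*exp(3*z/2)/15


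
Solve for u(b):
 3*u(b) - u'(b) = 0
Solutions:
 u(b) = C1*exp(3*b)


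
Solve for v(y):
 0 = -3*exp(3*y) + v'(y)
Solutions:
 v(y) = C1 + exp(3*y)


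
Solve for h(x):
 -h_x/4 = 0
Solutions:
 h(x) = C1


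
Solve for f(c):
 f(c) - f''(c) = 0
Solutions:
 f(c) = C1*exp(-c) + C2*exp(c)


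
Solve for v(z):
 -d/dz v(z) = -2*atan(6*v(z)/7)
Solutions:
 Integral(1/atan(6*_y/7), (_y, v(z))) = C1 + 2*z


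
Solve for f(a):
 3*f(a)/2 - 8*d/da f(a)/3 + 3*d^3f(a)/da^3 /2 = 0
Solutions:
 f(a) = C1*exp(a*(32*18^(1/3)/(sqrt(9897) + 243)^(1/3) + 12^(1/3)*(sqrt(9897) + 243)^(1/3))/36)*sin(2^(1/3)*3^(1/6)*a*(-2^(1/3)*3^(2/3)*(sqrt(9897) + 243)^(1/3) + 96/(sqrt(9897) + 243)^(1/3))/36) + C2*exp(a*(32*18^(1/3)/(sqrt(9897) + 243)^(1/3) + 12^(1/3)*(sqrt(9897) + 243)^(1/3))/36)*cos(2^(1/3)*3^(1/6)*a*(-2^(1/3)*3^(2/3)*(sqrt(9897) + 243)^(1/3) + 96/(sqrt(9897) + 243)^(1/3))/36) + C3*exp(-a*(32*18^(1/3)/(sqrt(9897) + 243)^(1/3) + 12^(1/3)*(sqrt(9897) + 243)^(1/3))/18)


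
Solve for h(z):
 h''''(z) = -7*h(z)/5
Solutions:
 h(z) = (C1*sin(sqrt(2)*5^(3/4)*7^(1/4)*z/10) + C2*cos(sqrt(2)*5^(3/4)*7^(1/4)*z/10))*exp(-sqrt(2)*5^(3/4)*7^(1/4)*z/10) + (C3*sin(sqrt(2)*5^(3/4)*7^(1/4)*z/10) + C4*cos(sqrt(2)*5^(3/4)*7^(1/4)*z/10))*exp(sqrt(2)*5^(3/4)*7^(1/4)*z/10)


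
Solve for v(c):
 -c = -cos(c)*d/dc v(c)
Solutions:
 v(c) = C1 + Integral(c/cos(c), c)


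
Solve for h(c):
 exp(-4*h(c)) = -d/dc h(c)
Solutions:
 h(c) = log(-I*(C1 - 4*c)^(1/4))
 h(c) = log(I*(C1 - 4*c)^(1/4))
 h(c) = log(-(C1 - 4*c)^(1/4))
 h(c) = log(C1 - 4*c)/4


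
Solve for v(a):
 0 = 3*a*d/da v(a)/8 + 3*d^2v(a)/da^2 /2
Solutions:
 v(a) = C1 + C2*erf(sqrt(2)*a/4)


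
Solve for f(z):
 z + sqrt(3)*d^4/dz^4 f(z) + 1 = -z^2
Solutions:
 f(z) = C1 + C2*z + C3*z^2 + C4*z^3 - sqrt(3)*z^6/1080 - sqrt(3)*z^5/360 - sqrt(3)*z^4/72


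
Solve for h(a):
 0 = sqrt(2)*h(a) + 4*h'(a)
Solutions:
 h(a) = C1*exp(-sqrt(2)*a/4)


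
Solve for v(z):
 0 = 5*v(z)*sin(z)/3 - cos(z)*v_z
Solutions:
 v(z) = C1/cos(z)^(5/3)


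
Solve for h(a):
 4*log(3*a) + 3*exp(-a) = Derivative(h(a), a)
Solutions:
 h(a) = C1 + 4*a*log(a) + 4*a*(-1 + log(3)) - 3*exp(-a)


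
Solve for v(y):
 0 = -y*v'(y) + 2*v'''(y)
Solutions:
 v(y) = C1 + Integral(C2*airyai(2^(2/3)*y/2) + C3*airybi(2^(2/3)*y/2), y)


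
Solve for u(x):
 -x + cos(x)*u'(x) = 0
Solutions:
 u(x) = C1 + Integral(x/cos(x), x)


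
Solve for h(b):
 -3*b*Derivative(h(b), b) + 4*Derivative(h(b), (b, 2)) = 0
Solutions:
 h(b) = C1 + C2*erfi(sqrt(6)*b/4)


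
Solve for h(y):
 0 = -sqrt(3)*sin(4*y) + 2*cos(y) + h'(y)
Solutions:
 h(y) = C1 - 2*sin(y) - sqrt(3)*cos(4*y)/4


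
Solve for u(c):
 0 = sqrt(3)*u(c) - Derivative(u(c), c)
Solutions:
 u(c) = C1*exp(sqrt(3)*c)


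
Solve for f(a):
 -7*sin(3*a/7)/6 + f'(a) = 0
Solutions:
 f(a) = C1 - 49*cos(3*a/7)/18


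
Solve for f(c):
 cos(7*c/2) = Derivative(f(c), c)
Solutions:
 f(c) = C1 + 2*sin(7*c/2)/7


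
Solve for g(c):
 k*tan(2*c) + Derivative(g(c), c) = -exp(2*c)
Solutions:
 g(c) = C1 + k*log(cos(2*c))/2 - exp(2*c)/2


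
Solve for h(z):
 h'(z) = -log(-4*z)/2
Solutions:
 h(z) = C1 - z*log(-z)/2 + z*(1/2 - log(2))


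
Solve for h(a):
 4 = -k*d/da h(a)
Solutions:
 h(a) = C1 - 4*a/k


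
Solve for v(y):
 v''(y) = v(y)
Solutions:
 v(y) = C1*exp(-y) + C2*exp(y)


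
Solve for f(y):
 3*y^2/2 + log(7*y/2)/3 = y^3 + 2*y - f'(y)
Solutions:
 f(y) = C1 + y^4/4 - y^3/2 + y^2 - y*log(y)/3 - y*log(7)/3 + y*log(2)/3 + y/3


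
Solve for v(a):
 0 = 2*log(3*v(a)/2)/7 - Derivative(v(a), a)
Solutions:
 7*Integral(1/(-log(_y) - log(3) + log(2)), (_y, v(a)))/2 = C1 - a


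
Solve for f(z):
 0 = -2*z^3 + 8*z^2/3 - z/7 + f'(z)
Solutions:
 f(z) = C1 + z^4/2 - 8*z^3/9 + z^2/14


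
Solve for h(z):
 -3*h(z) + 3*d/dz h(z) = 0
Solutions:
 h(z) = C1*exp(z)


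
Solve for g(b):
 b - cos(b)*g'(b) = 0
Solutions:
 g(b) = C1 + Integral(b/cos(b), b)


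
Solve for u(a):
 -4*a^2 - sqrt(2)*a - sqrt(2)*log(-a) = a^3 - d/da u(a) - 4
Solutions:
 u(a) = C1 + a^4/4 + 4*a^3/3 + sqrt(2)*a^2/2 + sqrt(2)*a*log(-a) + a*(-4 - sqrt(2))


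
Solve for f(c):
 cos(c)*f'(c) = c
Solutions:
 f(c) = C1 + Integral(c/cos(c), c)


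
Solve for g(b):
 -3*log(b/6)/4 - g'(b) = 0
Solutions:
 g(b) = C1 - 3*b*log(b)/4 + 3*b/4 + 3*b*log(6)/4


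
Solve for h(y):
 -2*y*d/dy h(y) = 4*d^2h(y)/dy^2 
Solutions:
 h(y) = C1 + C2*erf(y/2)


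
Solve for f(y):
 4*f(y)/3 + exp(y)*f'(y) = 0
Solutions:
 f(y) = C1*exp(4*exp(-y)/3)


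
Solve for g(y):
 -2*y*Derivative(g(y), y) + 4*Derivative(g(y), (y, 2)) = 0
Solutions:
 g(y) = C1 + C2*erfi(y/2)


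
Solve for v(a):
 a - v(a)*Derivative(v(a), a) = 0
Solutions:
 v(a) = -sqrt(C1 + a^2)
 v(a) = sqrt(C1 + a^2)


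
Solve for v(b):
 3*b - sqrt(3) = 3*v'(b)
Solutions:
 v(b) = C1 + b^2/2 - sqrt(3)*b/3


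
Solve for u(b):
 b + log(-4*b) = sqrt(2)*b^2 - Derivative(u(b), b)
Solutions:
 u(b) = C1 + sqrt(2)*b^3/3 - b^2/2 - b*log(-b) + b*(1 - 2*log(2))


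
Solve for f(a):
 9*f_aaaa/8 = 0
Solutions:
 f(a) = C1 + C2*a + C3*a^2 + C4*a^3


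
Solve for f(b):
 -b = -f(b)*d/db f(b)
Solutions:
 f(b) = -sqrt(C1 + b^2)
 f(b) = sqrt(C1 + b^2)


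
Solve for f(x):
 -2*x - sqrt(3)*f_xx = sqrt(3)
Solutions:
 f(x) = C1 + C2*x - sqrt(3)*x^3/9 - x^2/2


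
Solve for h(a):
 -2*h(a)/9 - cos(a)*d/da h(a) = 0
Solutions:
 h(a) = C1*(sin(a) - 1)^(1/9)/(sin(a) + 1)^(1/9)


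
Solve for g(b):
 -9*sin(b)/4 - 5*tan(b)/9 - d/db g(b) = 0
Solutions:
 g(b) = C1 + 5*log(cos(b))/9 + 9*cos(b)/4


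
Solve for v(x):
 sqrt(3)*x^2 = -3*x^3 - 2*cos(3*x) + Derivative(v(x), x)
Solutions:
 v(x) = C1 + 3*x^4/4 + sqrt(3)*x^3/3 + 2*sin(3*x)/3


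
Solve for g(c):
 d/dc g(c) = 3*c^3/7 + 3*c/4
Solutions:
 g(c) = C1 + 3*c^4/28 + 3*c^2/8


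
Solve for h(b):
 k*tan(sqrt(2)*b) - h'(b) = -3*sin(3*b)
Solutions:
 h(b) = C1 - sqrt(2)*k*log(cos(sqrt(2)*b))/2 - cos(3*b)


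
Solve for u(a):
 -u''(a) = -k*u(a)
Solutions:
 u(a) = C1*exp(-a*sqrt(k)) + C2*exp(a*sqrt(k))


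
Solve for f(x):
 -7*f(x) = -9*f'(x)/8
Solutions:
 f(x) = C1*exp(56*x/9)


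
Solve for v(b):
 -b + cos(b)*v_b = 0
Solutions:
 v(b) = C1 + Integral(b/cos(b), b)


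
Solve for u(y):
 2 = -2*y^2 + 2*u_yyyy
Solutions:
 u(y) = C1 + C2*y + C3*y^2 + C4*y^3 + y^6/360 + y^4/24


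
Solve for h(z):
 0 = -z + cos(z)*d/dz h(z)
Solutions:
 h(z) = C1 + Integral(z/cos(z), z)


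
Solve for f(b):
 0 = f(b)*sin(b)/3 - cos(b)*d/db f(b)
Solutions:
 f(b) = C1/cos(b)^(1/3)


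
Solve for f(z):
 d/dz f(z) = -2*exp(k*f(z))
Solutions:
 f(z) = Piecewise((log(1/(C1*k + 2*k*z))/k, Ne(k, 0)), (nan, True))
 f(z) = Piecewise((C1 - 2*z, Eq(k, 0)), (nan, True))


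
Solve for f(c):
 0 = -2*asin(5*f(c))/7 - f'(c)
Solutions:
 Integral(1/asin(5*_y), (_y, f(c))) = C1 - 2*c/7


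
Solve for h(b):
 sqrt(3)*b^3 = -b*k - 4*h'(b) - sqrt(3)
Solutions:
 h(b) = C1 - sqrt(3)*b^4/16 - b^2*k/8 - sqrt(3)*b/4


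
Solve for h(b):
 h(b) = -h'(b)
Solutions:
 h(b) = C1*exp(-b)


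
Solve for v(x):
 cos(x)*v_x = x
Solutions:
 v(x) = C1 + Integral(x/cos(x), x)


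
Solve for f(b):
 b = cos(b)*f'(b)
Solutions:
 f(b) = C1 + Integral(b/cos(b), b)


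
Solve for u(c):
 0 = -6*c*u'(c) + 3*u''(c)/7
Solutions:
 u(c) = C1 + C2*erfi(sqrt(7)*c)


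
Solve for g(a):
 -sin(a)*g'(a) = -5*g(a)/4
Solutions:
 g(a) = C1*(cos(a) - 1)^(5/8)/(cos(a) + 1)^(5/8)


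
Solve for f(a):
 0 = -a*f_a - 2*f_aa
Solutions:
 f(a) = C1 + C2*erf(a/2)


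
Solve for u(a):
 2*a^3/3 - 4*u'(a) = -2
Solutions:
 u(a) = C1 + a^4/24 + a/2


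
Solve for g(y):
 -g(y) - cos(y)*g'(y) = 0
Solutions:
 g(y) = C1*sqrt(sin(y) - 1)/sqrt(sin(y) + 1)


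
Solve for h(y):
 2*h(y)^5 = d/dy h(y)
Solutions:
 h(y) = -(-1/(C1 + 8*y))^(1/4)
 h(y) = (-1/(C1 + 8*y))^(1/4)
 h(y) = -I*(-1/(C1 + 8*y))^(1/4)
 h(y) = I*(-1/(C1 + 8*y))^(1/4)


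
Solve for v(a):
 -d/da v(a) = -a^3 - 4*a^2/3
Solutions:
 v(a) = C1 + a^4/4 + 4*a^3/9


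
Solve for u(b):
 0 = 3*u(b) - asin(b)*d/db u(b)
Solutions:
 u(b) = C1*exp(3*Integral(1/asin(b), b))


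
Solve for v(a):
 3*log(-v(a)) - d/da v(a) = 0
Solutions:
 -li(-v(a)) = C1 + 3*a


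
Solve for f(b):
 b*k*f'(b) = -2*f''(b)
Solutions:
 f(b) = Piecewise((-sqrt(pi)*C1*erf(b*sqrt(k)/2)/sqrt(k) - C2, (k > 0) | (k < 0)), (-C1*b - C2, True))


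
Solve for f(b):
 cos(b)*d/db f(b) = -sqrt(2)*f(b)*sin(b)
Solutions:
 f(b) = C1*cos(b)^(sqrt(2))


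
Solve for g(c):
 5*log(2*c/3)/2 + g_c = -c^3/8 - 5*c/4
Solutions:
 g(c) = C1 - c^4/32 - 5*c^2/8 - 5*c*log(c)/2 - 5*c*log(2)/2 + 5*c/2 + 5*c*log(3)/2


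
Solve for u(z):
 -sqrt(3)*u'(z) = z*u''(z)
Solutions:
 u(z) = C1 + C2*z^(1 - sqrt(3))


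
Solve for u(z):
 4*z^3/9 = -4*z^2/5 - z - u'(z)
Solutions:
 u(z) = C1 - z^4/9 - 4*z^3/15 - z^2/2


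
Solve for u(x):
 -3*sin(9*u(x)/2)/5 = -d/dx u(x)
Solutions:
 -3*x/5 + log(cos(9*u(x)/2) - 1)/9 - log(cos(9*u(x)/2) + 1)/9 = C1


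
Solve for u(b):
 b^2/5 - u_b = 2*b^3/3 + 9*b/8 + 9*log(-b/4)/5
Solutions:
 u(b) = C1 - b^4/6 + b^3/15 - 9*b^2/16 - 9*b*log(-b)/5 + 9*b*(1 + 2*log(2))/5


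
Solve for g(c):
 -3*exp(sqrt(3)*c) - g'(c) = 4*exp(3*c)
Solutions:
 g(c) = C1 - 4*exp(3*c)/3 - sqrt(3)*exp(sqrt(3)*c)


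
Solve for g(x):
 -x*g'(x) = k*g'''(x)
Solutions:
 g(x) = C1 + Integral(C2*airyai(x*(-1/k)^(1/3)) + C3*airybi(x*(-1/k)^(1/3)), x)


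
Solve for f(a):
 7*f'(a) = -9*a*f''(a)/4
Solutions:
 f(a) = C1 + C2/a^(19/9)


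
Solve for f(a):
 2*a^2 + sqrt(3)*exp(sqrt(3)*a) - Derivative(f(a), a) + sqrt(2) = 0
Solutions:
 f(a) = C1 + 2*a^3/3 + sqrt(2)*a + exp(sqrt(3)*a)


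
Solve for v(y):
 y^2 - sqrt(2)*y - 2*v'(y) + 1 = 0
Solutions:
 v(y) = C1 + y^3/6 - sqrt(2)*y^2/4 + y/2


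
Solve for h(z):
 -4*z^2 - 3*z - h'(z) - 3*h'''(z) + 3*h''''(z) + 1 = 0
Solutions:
 h(z) = C1 + C2*exp(z*(-2^(2/3)*(3*sqrt(13) + 11)^(1/3) - 2*2^(1/3)/(3*sqrt(13) + 11)^(1/3) + 4)/12)*sin(2^(1/3)*sqrt(3)*z*(-2^(1/3)*(3*sqrt(13) + 11)^(1/3) + 2/(3*sqrt(13) + 11)^(1/3))/12) + C3*exp(z*(-2^(2/3)*(3*sqrt(13) + 11)^(1/3) - 2*2^(1/3)/(3*sqrt(13) + 11)^(1/3) + 4)/12)*cos(2^(1/3)*sqrt(3)*z*(-2^(1/3)*(3*sqrt(13) + 11)^(1/3) + 2/(3*sqrt(13) + 11)^(1/3))/12) + C4*exp(z*(2*2^(1/3)/(3*sqrt(13) + 11)^(1/3) + 2 + 2^(2/3)*(3*sqrt(13) + 11)^(1/3))/6) - 4*z^3/3 - 3*z^2/2 + 25*z


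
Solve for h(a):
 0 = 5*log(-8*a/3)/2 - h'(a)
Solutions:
 h(a) = C1 + 5*a*log(-a)/2 + 5*a*(-log(3) - 1 + 3*log(2))/2


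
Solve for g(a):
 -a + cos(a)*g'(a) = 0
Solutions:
 g(a) = C1 + Integral(a/cos(a), a)


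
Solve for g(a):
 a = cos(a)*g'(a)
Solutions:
 g(a) = C1 + Integral(a/cos(a), a)


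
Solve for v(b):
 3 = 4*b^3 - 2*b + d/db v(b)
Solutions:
 v(b) = C1 - b^4 + b^2 + 3*b


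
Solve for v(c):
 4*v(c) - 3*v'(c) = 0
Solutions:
 v(c) = C1*exp(4*c/3)


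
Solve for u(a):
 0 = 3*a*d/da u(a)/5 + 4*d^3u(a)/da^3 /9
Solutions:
 u(a) = C1 + Integral(C2*airyai(-3*50^(1/3)*a/10) + C3*airybi(-3*50^(1/3)*a/10), a)


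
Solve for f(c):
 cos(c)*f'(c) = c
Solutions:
 f(c) = C1 + Integral(c/cos(c), c)


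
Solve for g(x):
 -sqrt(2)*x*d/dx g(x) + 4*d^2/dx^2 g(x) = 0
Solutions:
 g(x) = C1 + C2*erfi(2^(3/4)*x/4)


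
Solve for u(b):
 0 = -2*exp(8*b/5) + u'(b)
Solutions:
 u(b) = C1 + 5*exp(8*b/5)/4


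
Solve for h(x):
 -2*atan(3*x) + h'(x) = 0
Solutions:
 h(x) = C1 + 2*x*atan(3*x) - log(9*x^2 + 1)/3


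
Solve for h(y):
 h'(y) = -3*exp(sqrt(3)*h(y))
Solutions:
 h(y) = sqrt(3)*(2*log(1/(C1 + 3*y)) - log(3))/6


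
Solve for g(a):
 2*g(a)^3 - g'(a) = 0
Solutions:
 g(a) = -sqrt(2)*sqrt(-1/(C1 + 2*a))/2
 g(a) = sqrt(2)*sqrt(-1/(C1 + 2*a))/2


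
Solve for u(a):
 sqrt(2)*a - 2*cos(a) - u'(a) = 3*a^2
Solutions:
 u(a) = C1 - a^3 + sqrt(2)*a^2/2 - 2*sin(a)


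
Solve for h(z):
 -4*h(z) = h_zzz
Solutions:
 h(z) = C3*exp(-2^(2/3)*z) + (C1*sin(2^(2/3)*sqrt(3)*z/2) + C2*cos(2^(2/3)*sqrt(3)*z/2))*exp(2^(2/3)*z/2)


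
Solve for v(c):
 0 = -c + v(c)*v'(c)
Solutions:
 v(c) = -sqrt(C1 + c^2)
 v(c) = sqrt(C1 + c^2)


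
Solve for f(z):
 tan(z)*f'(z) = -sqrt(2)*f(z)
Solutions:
 f(z) = C1/sin(z)^(sqrt(2))


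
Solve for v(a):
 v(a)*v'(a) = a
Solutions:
 v(a) = -sqrt(C1 + a^2)
 v(a) = sqrt(C1 + a^2)


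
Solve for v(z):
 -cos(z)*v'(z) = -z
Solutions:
 v(z) = C1 + Integral(z/cos(z), z)


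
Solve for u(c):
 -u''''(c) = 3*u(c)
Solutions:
 u(c) = (C1*sin(sqrt(2)*3^(1/4)*c/2) + C2*cos(sqrt(2)*3^(1/4)*c/2))*exp(-sqrt(2)*3^(1/4)*c/2) + (C3*sin(sqrt(2)*3^(1/4)*c/2) + C4*cos(sqrt(2)*3^(1/4)*c/2))*exp(sqrt(2)*3^(1/4)*c/2)


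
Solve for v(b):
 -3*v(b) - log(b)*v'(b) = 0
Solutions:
 v(b) = C1*exp(-3*li(b))


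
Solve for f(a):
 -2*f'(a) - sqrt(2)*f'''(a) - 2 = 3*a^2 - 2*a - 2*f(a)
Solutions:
 f(a) = C1*exp(-a*(-2*2^(5/6)*3^(2/3)/(9*sqrt(2) + sqrt(6)*sqrt(4*sqrt(2) + 27))^(1/3) + 12^(1/3)*(9*sqrt(2) + sqrt(6)*sqrt(4*sqrt(2) + 27))^(1/3))/12)*sin(3^(1/6)*a*(6*2^(5/6)/(9*sqrt(2) + sqrt(6)*sqrt(4*sqrt(2) + 27))^(1/3) + 6^(2/3)*(9*sqrt(2) + sqrt(6)*sqrt(4*sqrt(2) + 27))^(1/3))/12) + C2*exp(-a*(-2*2^(5/6)*3^(2/3)/(9*sqrt(2) + sqrt(6)*sqrt(4*sqrt(2) + 27))^(1/3) + 12^(1/3)*(9*sqrt(2) + sqrt(6)*sqrt(4*sqrt(2) + 27))^(1/3))/12)*cos(3^(1/6)*a*(6*2^(5/6)/(9*sqrt(2) + sqrt(6)*sqrt(4*sqrt(2) + 27))^(1/3) + 6^(2/3)*(9*sqrt(2) + sqrt(6)*sqrt(4*sqrt(2) + 27))^(1/3))/12) + C3*exp(a*(-2*2^(5/6)*3^(2/3)/(9*sqrt(2) + sqrt(6)*sqrt(4*sqrt(2) + 27))^(1/3) + 12^(1/3)*(9*sqrt(2) + sqrt(6)*sqrt(4*sqrt(2) + 27))^(1/3))/6) + 3*a^2/2 + 2*a + 3


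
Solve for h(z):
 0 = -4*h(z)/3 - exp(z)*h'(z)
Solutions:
 h(z) = C1*exp(4*exp(-z)/3)


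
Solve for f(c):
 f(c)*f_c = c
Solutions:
 f(c) = -sqrt(C1 + c^2)
 f(c) = sqrt(C1 + c^2)


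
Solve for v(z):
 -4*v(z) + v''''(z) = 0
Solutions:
 v(z) = C1*exp(-sqrt(2)*z) + C2*exp(sqrt(2)*z) + C3*sin(sqrt(2)*z) + C4*cos(sqrt(2)*z)


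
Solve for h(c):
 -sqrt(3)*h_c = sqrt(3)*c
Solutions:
 h(c) = C1 - c^2/2


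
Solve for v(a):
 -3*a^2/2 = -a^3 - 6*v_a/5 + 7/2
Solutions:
 v(a) = C1 - 5*a^4/24 + 5*a^3/12 + 35*a/12


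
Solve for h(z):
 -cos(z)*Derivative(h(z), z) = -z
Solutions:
 h(z) = C1 + Integral(z/cos(z), z)


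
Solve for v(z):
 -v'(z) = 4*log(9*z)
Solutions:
 v(z) = C1 - 4*z*log(z) - z*log(6561) + 4*z


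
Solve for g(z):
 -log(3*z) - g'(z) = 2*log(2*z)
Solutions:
 g(z) = C1 - 3*z*log(z) - z*log(12) + 3*z


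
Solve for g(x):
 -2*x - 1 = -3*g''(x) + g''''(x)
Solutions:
 g(x) = C1 + C2*x + C3*exp(-sqrt(3)*x) + C4*exp(sqrt(3)*x) + x^3/9 + x^2/6


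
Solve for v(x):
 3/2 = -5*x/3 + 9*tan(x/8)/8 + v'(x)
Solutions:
 v(x) = C1 + 5*x^2/6 + 3*x/2 + 9*log(cos(x/8))


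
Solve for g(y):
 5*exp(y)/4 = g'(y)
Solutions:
 g(y) = C1 + 5*exp(y)/4


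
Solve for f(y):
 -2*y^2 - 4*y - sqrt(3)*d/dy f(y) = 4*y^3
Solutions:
 f(y) = C1 - sqrt(3)*y^4/3 - 2*sqrt(3)*y^3/9 - 2*sqrt(3)*y^2/3


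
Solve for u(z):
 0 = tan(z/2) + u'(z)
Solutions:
 u(z) = C1 + 2*log(cos(z/2))


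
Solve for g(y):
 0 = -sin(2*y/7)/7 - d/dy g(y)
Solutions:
 g(y) = C1 + cos(2*y/7)/2


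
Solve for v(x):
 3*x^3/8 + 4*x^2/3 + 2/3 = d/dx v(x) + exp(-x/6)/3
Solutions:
 v(x) = C1 + 3*x^4/32 + 4*x^3/9 + 2*x/3 + 2*exp(-x/6)


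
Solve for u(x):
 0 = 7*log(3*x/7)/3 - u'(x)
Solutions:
 u(x) = C1 + 7*x*log(x)/3 - 7*x*log(7)/3 - 7*x/3 + 7*x*log(3)/3


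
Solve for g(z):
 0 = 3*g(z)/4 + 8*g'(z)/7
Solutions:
 g(z) = C1*exp(-21*z/32)


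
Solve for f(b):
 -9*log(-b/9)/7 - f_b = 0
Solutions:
 f(b) = C1 - 9*b*log(-b)/7 + 9*b*(1 + 2*log(3))/7


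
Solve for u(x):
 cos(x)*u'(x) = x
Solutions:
 u(x) = C1 + Integral(x/cos(x), x)


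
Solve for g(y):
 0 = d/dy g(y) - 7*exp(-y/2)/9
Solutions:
 g(y) = C1 - 14*exp(-y/2)/9


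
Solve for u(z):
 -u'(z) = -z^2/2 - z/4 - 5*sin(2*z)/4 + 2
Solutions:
 u(z) = C1 + z^3/6 + z^2/8 - 2*z - 5*cos(2*z)/8


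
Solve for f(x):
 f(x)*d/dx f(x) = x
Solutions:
 f(x) = -sqrt(C1 + x^2)
 f(x) = sqrt(C1 + x^2)


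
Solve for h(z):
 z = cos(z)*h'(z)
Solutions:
 h(z) = C1 + Integral(z/cos(z), z)
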